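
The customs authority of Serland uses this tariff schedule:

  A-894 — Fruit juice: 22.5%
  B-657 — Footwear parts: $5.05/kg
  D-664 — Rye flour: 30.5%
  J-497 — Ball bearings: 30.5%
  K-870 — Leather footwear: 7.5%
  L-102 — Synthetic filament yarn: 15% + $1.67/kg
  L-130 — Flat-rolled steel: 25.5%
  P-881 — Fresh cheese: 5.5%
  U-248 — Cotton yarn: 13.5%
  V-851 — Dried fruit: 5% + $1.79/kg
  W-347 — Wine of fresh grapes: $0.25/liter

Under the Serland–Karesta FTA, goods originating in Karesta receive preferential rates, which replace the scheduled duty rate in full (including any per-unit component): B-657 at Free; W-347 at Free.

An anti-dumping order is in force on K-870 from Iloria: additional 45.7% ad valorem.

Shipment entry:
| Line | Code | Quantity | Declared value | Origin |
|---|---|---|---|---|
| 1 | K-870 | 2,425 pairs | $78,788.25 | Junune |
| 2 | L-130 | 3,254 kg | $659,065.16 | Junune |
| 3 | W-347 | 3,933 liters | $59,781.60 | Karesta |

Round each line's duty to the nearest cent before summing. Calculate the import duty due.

Line 1 (K-870, Junune, 2,425 pairs, $78,788.25):
Base rate for K-870 is 7.5%.
The additional-duty order on K-870 targets Iloria, not Junune; it does not apply.
Duty = $78,788.25 × 7.5% = $5,909.12.
Line 2 (L-130, Junune, 3,254 kg, $659,065.16):
Base rate for L-130 is 25.5%.
Duty = $659,065.16 × 25.5% = $168,061.62.
Line 3 (W-347, Karesta, 3,933 liters, $59,781.60):
Base rate for W-347 is $0.25/liter.
Origin Karesta qualifies under the Serland–Karesta agreement and W-347 is covered: preferential rate Free applies instead.
Duty = $59,781.60 × 0% = $0.00.
Total = $5,909.12 + $168,061.62 + $0.00 = $173,970.74.

$173,970.74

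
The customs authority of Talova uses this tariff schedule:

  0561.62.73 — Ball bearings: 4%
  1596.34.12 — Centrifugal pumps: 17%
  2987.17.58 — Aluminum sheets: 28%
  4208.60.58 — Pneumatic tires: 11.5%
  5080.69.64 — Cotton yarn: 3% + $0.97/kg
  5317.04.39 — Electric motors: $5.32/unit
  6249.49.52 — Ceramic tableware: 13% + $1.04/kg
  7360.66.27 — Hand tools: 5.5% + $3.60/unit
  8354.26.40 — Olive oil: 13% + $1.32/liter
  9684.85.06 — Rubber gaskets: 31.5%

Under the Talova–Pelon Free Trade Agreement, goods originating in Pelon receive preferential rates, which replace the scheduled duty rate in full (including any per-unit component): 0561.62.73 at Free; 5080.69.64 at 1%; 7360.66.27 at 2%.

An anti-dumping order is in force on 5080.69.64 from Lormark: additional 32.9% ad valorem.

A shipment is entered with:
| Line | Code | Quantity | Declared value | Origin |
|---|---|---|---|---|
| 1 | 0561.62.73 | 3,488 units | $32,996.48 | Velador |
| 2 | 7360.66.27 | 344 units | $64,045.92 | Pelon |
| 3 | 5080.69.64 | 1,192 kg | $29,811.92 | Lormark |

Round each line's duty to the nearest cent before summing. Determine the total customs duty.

Line 1 (0561.62.73, Velador, 3,488 units, $32,996.48):
Base rate for 0561.62.73 is 4%.
0561.62.73 has an FTA preferential rate, but origin Velador is not Pelon; base rate stands.
Duty = $32,996.48 × 4% = $1,319.86.
Line 2 (7360.66.27, Pelon, 344 units, $64,045.92):
Base rate for 7360.66.27 is 5.5% + $3.60/unit.
Origin Pelon qualifies under the Talova–Pelon agreement and 7360.66.27 is covered: preferential rate 2% applies instead.
Duty = $64,045.92 × 2% = $1,280.92.
Line 3 (5080.69.64, Lormark, 1,192 kg, $29,811.92):
Base rate for 5080.69.64 is 3% + $0.97/kg.
5080.69.64 has an FTA preferential rate, but origin Lormark is not Pelon; base rate stands.
Additional duty on 5080.69.64 from Lormark: +32.9%. Applied ad valorem rate: 3% + 32.9% = 35.9%.
Duty = $29,811.92 × 35.9% + 1,192 × $0.97 = $11,858.72.
Total = $1,319.86 + $1,280.92 + $11,858.72 = $14,459.50.

$14,459.50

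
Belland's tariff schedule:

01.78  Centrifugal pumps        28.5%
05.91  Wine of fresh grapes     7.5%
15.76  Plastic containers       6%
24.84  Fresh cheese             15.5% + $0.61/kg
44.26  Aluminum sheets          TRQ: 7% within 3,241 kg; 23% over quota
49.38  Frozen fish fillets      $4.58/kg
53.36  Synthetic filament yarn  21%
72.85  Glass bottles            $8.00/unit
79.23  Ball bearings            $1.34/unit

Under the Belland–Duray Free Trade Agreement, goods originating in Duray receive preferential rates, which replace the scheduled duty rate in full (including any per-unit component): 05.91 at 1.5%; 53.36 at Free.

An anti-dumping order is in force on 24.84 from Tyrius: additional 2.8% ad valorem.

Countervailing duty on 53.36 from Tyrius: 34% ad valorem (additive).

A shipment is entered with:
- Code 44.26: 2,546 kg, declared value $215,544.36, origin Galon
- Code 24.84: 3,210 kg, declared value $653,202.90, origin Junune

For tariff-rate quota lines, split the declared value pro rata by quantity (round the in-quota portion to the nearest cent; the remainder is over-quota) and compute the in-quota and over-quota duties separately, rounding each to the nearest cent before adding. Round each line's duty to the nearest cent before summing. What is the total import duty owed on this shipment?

$118,292.66

Line 1 (44.26, Galon, 2,546 kg, $215,544.36):
Code 44.26 is under a tariff-rate quota (threshold 3,241 kg). Quantity 2,546 kg is within the quota, so the in-quota rate 7% applies to the full value.
Duty = $215,544.36 × 7% = $15,088.11.
Line 2 (24.84, Junune, 3,210 kg, $653,202.90):
Base rate for 24.84 is 15.5% + $0.61/kg.
The additional-duty order on 24.84 targets Tyrius, not Junune; it does not apply.
Duty = $653,202.90 × 15.5% + 3,210 × $0.61 = $103,204.55.
Total = $15,088.11 + $103,204.55 = $118,292.66.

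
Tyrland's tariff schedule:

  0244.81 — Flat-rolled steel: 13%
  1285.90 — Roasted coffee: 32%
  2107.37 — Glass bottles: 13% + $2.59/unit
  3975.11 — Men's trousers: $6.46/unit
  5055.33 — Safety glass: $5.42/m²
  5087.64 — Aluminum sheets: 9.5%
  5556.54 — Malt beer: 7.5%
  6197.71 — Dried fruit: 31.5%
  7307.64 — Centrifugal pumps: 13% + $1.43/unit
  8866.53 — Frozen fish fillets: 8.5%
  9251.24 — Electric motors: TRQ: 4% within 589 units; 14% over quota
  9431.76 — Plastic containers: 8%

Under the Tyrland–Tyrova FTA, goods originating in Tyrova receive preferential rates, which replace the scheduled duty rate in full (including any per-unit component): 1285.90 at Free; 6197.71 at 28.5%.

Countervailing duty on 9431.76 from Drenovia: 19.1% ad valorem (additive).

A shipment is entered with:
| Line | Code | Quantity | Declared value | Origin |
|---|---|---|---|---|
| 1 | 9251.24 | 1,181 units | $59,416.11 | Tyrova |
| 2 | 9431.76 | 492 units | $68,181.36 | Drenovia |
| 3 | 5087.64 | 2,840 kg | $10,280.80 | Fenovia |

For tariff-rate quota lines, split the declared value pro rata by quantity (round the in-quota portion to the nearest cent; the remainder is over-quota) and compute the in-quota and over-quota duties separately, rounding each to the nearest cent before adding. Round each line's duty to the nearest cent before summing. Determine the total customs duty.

Line 1 (9251.24, Tyrova, 1,181 units, $59,416.11):
Code 9251.24 is under a tariff-rate quota (threshold 589 units). In-quota: 589 units at 4%; over-quota: 592 units at 14%.
Pro-rata value split: in-quota = $59,416.11 × 589/1,181 = $29,632.59; over-quota = $59,416.11 − $29,632.59 = $29,783.52.
In-quota duty = $29,632.59 × 4% = $1,185.30. Over-quota duty = $29,783.52 × 14% = $4,169.69.
Line duty = $1,185.30 + $4,169.69 = $5,354.99.
Line 2 (9431.76, Drenovia, 492 units, $68,181.36):
Base rate for 9431.76 is 8%.
Additional duty on 9431.76 from Drenovia: +19.1%. Applied ad valorem rate: 8% + 19.1% = 27.1%.
Duty = $68,181.36 × 27.1% = $18,477.15.
Line 3 (5087.64, Fenovia, 2,840 kg, $10,280.80):
Base rate for 5087.64 is 9.5%.
Duty = $10,280.80 × 9.5% = $976.68.
Total = $5,354.99 + $18,477.15 + $976.68 = $24,808.82.

$24,808.82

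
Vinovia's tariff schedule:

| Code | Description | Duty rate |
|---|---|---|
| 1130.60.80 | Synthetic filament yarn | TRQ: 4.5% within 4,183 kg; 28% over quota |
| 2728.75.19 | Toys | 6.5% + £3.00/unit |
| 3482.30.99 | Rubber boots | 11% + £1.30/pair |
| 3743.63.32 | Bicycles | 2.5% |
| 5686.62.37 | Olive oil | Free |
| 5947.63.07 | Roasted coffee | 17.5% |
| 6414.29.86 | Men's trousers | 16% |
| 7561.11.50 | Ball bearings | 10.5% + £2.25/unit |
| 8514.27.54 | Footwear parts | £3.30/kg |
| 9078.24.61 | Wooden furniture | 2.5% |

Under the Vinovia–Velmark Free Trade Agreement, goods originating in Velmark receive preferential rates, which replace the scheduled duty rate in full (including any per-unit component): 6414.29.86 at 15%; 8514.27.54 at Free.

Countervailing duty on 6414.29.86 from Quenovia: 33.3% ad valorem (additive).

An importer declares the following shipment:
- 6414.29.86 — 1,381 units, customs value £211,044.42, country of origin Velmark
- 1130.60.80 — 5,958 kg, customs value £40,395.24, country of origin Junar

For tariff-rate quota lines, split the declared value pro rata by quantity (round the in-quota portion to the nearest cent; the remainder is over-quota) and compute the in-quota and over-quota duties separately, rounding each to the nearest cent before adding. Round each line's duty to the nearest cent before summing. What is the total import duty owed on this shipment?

£36,302.55

Line 1 (6414.29.86, Velmark, 1,381 units, £211,044.42):
Base rate for 6414.29.86 is 16%.
Origin Velmark qualifies under the Vinovia–Velmark agreement and 6414.29.86 is covered: preferential rate 15% applies instead.
The additional-duty order on 6414.29.86 targets Quenovia, not Velmark; it does not apply.
Duty = £211,044.42 × 15% = £31,656.66.
Line 2 (1130.60.80, Junar, 5,958 kg, £40,395.24):
Code 1130.60.80 is under a tariff-rate quota (threshold 4,183 kg). In-quota: 4,183 kg at 4.5%; over-quota: 1,775 kg at 28%.
Pro-rata value split: in-quota = £40,395.24 × 4,183/5,958 = £28,360.74; over-quota = £40,395.24 − £28,360.74 = £12,034.50.
In-quota duty = £28,360.74 × 4.5% = £1,276.23. Over-quota duty = £12,034.50 × 28% = £3,369.66.
Line duty = £1,276.23 + £3,369.66 = £4,645.89.
Total = £31,656.66 + £4,645.89 = £36,302.55.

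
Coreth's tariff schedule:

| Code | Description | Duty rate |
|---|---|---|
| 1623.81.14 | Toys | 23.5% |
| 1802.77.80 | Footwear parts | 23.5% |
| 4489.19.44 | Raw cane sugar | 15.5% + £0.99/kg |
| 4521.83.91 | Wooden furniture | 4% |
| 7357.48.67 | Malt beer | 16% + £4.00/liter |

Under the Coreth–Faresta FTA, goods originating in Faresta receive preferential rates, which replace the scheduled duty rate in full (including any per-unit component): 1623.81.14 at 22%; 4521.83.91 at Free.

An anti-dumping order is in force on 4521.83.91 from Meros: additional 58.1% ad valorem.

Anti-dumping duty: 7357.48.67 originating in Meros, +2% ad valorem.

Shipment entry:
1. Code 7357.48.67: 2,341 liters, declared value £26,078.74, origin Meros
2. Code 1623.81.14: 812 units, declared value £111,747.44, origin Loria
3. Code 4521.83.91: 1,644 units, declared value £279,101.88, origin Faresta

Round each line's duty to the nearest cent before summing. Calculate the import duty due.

Line 1 (7357.48.67, Meros, 2,341 liters, £26,078.74):
Base rate for 7357.48.67 is 16% + £4.00/liter.
Additional duty on 7357.48.67 from Meros: +2%. Applied ad valorem rate: 16% + 2% = 18%.
Duty = £26,078.74 × 18% + 2,341 × £4.00 = £14,058.17.
Line 2 (1623.81.14, Loria, 812 units, £111,747.44):
Base rate for 1623.81.14 is 23.5%.
1623.81.14 has an FTA preferential rate, but origin Loria is not Faresta; base rate stands.
Duty = £111,747.44 × 23.5% = £26,260.65.
Line 3 (4521.83.91, Faresta, 1,644 units, £279,101.88):
Base rate for 4521.83.91 is 4%.
Origin Faresta qualifies under the Coreth–Faresta agreement and 4521.83.91 is covered: preferential rate Free applies instead.
The additional-duty order on 4521.83.91 targets Meros, not Faresta; it does not apply.
Duty = £279,101.88 × 0% = £0.00.
Total = £14,058.17 + £26,260.65 + £0.00 = £40,318.82.

£40,318.82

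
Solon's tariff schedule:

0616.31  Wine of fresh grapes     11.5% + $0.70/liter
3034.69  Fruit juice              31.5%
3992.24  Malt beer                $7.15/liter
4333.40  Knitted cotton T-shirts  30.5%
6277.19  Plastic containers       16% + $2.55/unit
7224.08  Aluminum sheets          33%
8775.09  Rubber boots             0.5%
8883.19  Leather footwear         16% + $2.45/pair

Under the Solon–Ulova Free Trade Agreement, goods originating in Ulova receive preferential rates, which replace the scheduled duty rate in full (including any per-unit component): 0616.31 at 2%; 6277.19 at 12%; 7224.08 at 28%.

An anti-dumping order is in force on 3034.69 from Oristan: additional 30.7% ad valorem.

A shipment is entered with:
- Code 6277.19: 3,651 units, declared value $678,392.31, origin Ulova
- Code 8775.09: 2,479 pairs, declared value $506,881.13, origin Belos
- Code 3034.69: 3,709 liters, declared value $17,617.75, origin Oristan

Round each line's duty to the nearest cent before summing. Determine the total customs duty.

$94,899.73

Line 1 (6277.19, Ulova, 3,651 units, $678,392.31):
Base rate for 6277.19 is 16% + $2.55/unit.
Origin Ulova qualifies under the Solon–Ulova agreement and 6277.19 is covered: preferential rate 12% applies instead.
Duty = $678,392.31 × 12% = $81,407.08.
Line 2 (8775.09, Belos, 2,479 pairs, $506,881.13):
Base rate for 8775.09 is 0.5%.
Duty = $506,881.13 × 0.5% = $2,534.41.
Line 3 (3034.69, Oristan, 3,709 liters, $17,617.75):
Base rate for 3034.69 is 31.5%.
Additional duty on 3034.69 from Oristan: +30.7%. Applied ad valorem rate: 31.5% + 30.7% = 62.2%.
Duty = $17,617.75 × 62.2% = $10,958.24.
Total = $81,407.08 + $2,534.41 + $10,958.24 = $94,899.73.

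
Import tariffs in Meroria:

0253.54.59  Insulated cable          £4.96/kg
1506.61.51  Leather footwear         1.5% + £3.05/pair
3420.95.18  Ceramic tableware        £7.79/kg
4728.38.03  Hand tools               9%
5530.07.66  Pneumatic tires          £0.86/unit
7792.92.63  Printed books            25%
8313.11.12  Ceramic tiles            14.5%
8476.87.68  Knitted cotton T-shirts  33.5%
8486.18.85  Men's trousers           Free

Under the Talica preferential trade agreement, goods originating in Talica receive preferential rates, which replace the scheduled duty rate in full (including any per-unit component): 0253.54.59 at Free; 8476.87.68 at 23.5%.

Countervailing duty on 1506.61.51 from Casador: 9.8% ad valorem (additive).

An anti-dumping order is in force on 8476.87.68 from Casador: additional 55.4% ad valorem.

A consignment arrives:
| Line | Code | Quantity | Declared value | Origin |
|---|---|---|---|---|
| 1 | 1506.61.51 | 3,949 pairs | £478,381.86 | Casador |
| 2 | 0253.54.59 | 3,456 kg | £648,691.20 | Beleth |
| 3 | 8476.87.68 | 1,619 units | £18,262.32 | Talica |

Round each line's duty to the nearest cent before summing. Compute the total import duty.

Line 1 (1506.61.51, Casador, 3,949 pairs, £478,381.86):
Base rate for 1506.61.51 is 1.5% + £3.05/pair.
Additional duty on 1506.61.51 from Casador: +9.8%. Applied ad valorem rate: 1.5% + 9.8% = 11.3%.
Duty = £478,381.86 × 11.3% + 3,949 × £3.05 = £66,101.60.
Line 2 (0253.54.59, Beleth, 3,456 kg, £648,691.20):
Base rate for 0253.54.59 is £4.96/kg.
0253.54.59 has an FTA preferential rate, but origin Beleth is not Talica; base rate stands.
Duty = 3,456 × £4.96 = £17,141.76.
Line 3 (8476.87.68, Talica, 1,619 units, £18,262.32):
Base rate for 8476.87.68 is 33.5%.
Origin Talica qualifies under the Meroria–Talica agreement and 8476.87.68 is covered: preferential rate 23.5% applies instead.
The additional-duty order on 8476.87.68 targets Casador, not Talica; it does not apply.
Duty = £18,262.32 × 23.5% = £4,291.65.
Total = £66,101.60 + £17,141.76 + £4,291.65 = £87,535.01.

£87,535.01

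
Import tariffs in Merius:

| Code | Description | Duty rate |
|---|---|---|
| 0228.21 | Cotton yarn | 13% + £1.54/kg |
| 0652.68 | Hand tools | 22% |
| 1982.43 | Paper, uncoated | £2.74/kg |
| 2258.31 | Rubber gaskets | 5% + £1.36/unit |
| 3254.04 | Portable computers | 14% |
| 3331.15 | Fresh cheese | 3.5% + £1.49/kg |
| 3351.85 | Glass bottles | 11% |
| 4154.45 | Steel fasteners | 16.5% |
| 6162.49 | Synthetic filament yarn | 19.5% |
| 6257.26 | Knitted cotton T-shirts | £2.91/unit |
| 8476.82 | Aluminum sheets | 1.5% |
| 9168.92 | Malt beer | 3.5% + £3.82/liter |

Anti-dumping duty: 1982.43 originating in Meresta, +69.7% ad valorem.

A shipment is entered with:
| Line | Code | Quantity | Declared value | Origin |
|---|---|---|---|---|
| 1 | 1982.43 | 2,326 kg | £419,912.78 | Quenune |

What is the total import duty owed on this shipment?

£6,373.24

Line 1 (1982.43, Quenune, 2,326 kg, £419,912.78):
Base rate for 1982.43 is £2.74/kg.
The additional-duty order on 1982.43 targets Meresta, not Quenune; it does not apply.
Duty = 2,326 × £2.74 = £6,373.24.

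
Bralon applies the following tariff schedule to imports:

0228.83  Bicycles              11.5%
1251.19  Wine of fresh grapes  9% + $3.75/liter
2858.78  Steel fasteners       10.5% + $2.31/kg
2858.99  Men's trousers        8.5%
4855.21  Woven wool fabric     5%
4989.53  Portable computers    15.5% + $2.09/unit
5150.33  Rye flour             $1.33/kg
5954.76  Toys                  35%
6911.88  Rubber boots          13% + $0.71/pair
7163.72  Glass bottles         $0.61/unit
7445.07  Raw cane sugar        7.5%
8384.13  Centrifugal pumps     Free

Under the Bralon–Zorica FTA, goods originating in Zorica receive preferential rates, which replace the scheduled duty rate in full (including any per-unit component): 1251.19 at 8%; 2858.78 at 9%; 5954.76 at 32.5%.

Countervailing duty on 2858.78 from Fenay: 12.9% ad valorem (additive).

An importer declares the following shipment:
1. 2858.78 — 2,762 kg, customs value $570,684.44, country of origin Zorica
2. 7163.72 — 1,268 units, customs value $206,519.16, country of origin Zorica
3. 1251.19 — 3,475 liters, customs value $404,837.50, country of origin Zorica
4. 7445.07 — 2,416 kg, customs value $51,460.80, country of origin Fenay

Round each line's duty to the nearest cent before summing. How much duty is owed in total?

$88,381.64

Line 1 (2858.78, Zorica, 2,762 kg, $570,684.44):
Base rate for 2858.78 is 10.5% + $2.31/kg.
Origin Zorica qualifies under the Bralon–Zorica agreement and 2858.78 is covered: preferential rate 9% applies instead.
The additional-duty order on 2858.78 targets Fenay, not Zorica; it does not apply.
Duty = $570,684.44 × 9% = $51,361.60.
Line 2 (7163.72, Zorica, 1,268 units, $206,519.16):
Base rate for 7163.72 is $0.61/unit.
Origin Zorica is the FTA partner but 7163.72 is not on the preference list; base rate stands.
Duty = 1,268 × $0.61 = $773.48.
Line 3 (1251.19, Zorica, 3,475 liters, $404,837.50):
Base rate for 1251.19 is 9% + $3.75/liter.
Origin Zorica qualifies under the Bralon–Zorica agreement and 1251.19 is covered: preferential rate 8% applies instead.
Duty = $404,837.50 × 8% = $32,387.00.
Line 4 (7445.07, Fenay, 2,416 kg, $51,460.80):
Base rate for 7445.07 is 7.5%.
Duty = $51,460.80 × 7.5% = $3,859.56.
Total = $51,361.60 + $773.48 + $32,387.00 + $3,859.56 = $88,381.64.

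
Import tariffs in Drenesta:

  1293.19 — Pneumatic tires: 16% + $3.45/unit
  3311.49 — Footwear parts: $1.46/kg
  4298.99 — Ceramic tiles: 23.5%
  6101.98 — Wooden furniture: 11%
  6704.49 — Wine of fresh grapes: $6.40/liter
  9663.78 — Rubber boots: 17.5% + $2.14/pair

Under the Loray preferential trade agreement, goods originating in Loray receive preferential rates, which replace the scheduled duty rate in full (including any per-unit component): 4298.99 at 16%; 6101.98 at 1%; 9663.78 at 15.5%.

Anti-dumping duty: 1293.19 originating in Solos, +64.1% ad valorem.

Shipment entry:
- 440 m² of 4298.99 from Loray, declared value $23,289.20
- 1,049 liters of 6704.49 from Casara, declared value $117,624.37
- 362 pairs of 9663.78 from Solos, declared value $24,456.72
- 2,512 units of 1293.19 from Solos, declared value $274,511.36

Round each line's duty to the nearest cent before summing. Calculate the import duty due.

Line 1 (4298.99, Loray, 440 m², $23,289.20):
Base rate for 4298.99 is 23.5%.
Origin Loray qualifies under the Drenesta–Loray agreement and 4298.99 is covered: preferential rate 16% applies instead.
Duty = $23,289.20 × 16% = $3,726.27.
Line 2 (6704.49, Casara, 1,049 liters, $117,624.37):
Base rate for 6704.49 is $6.40/liter.
Duty = 1,049 × $6.40 = $6,713.60.
Line 3 (9663.78, Solos, 362 pairs, $24,456.72):
Base rate for 9663.78 is 17.5% + $2.14/pair.
9663.78 has an FTA preferential rate, but origin Solos is not Loray; base rate stands.
Duty = $24,456.72 × 17.5% + 362 × $2.14 = $5,054.61.
Line 4 (1293.19, Solos, 2,512 units, $274,511.36):
Base rate for 1293.19 is 16% + $3.45/unit.
Additional duty on 1293.19 from Solos: +64.1%. Applied ad valorem rate: 16% + 64.1% = 80.1%.
Duty = $274,511.36 × 80.1% + 2,512 × $3.45 = $228,550.00.
Total = $3,726.27 + $6,713.60 + $5,054.61 + $228,550.00 = $244,044.48.

$244,044.48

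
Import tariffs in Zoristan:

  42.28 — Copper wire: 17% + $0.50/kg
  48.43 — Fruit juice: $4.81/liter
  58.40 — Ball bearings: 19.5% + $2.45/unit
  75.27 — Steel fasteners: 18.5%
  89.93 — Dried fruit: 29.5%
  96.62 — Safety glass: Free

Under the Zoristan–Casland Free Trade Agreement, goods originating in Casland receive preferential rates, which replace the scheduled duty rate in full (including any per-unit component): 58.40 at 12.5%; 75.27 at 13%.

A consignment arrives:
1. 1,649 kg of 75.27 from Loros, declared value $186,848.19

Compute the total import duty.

$34,566.92

Line 1 (75.27, Loros, 1,649 kg, $186,848.19):
Base rate for 75.27 is 18.5%.
75.27 has an FTA preferential rate, but origin Loros is not Casland; base rate stands.
Duty = $186,848.19 × 18.5% = $34,566.92.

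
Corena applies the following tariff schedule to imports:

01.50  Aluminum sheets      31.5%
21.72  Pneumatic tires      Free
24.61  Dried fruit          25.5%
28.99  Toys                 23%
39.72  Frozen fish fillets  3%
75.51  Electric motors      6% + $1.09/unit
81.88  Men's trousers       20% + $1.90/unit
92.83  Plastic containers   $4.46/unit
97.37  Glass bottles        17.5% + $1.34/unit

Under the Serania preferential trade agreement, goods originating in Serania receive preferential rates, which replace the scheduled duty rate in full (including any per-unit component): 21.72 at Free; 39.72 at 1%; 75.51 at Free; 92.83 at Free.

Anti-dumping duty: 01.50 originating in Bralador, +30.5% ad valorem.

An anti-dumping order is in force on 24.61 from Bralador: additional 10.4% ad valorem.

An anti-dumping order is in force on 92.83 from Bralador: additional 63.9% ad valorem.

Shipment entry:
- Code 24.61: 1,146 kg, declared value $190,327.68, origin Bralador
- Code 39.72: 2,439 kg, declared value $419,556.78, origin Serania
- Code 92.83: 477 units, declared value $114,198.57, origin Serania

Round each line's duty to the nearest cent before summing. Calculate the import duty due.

Line 1 (24.61, Bralador, 1,146 kg, $190,327.68):
Base rate for 24.61 is 25.5%.
Additional duty on 24.61 from Bralador: +10.4%. Applied ad valorem rate: 25.5% + 10.4% = 35.9%.
Duty = $190,327.68 × 35.9% = $68,327.64.
Line 2 (39.72, Serania, 2,439 kg, $419,556.78):
Base rate for 39.72 is 3%.
Origin Serania qualifies under the Corena–Serania agreement and 39.72 is covered: preferential rate 1% applies instead.
Duty = $419,556.78 × 1% = $4,195.57.
Line 3 (92.83, Serania, 477 units, $114,198.57):
Base rate for 92.83 is $4.46/unit.
Origin Serania qualifies under the Corena–Serania agreement and 92.83 is covered: preferential rate Free applies instead.
The additional-duty order on 92.83 targets Bralador, not Serania; it does not apply.
Duty = $114,198.57 × 0% = $0.00.
Total = $68,327.64 + $4,195.57 + $0.00 = $72,523.21.

$72,523.21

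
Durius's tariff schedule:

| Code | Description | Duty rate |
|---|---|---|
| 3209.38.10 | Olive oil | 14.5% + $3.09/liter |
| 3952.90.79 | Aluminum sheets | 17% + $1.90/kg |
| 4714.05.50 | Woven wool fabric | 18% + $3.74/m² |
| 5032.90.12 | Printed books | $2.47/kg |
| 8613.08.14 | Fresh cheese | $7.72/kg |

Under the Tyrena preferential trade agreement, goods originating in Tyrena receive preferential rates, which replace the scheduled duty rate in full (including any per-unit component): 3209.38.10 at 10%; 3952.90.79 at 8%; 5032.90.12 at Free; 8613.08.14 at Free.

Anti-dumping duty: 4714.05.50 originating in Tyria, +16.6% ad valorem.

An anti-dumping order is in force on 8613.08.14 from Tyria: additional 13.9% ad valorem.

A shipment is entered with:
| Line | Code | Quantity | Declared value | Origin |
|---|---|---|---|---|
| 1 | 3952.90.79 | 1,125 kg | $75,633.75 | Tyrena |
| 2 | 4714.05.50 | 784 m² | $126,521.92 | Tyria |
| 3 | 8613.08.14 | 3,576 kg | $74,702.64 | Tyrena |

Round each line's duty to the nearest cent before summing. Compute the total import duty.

Line 1 (3952.90.79, Tyrena, 1,125 kg, $75,633.75):
Base rate for 3952.90.79 is 17% + $1.90/kg.
Origin Tyrena qualifies under the Durius–Tyrena agreement and 3952.90.79 is covered: preferential rate 8% applies instead.
Duty = $75,633.75 × 8% = $6,050.70.
Line 2 (4714.05.50, Tyria, 784 m², $126,521.92):
Base rate for 4714.05.50 is 18% + $3.74/m².
Additional duty on 4714.05.50 from Tyria: +16.6%. Applied ad valorem rate: 18% + 16.6% = 34.6%.
Duty = $126,521.92 × 34.6% + 784 × $3.74 = $46,708.74.
Line 3 (8613.08.14, Tyrena, 3,576 kg, $74,702.64):
Base rate for 8613.08.14 is $7.72/kg.
Origin Tyrena qualifies under the Durius–Tyrena agreement and 8613.08.14 is covered: preferential rate Free applies instead.
The additional-duty order on 8613.08.14 targets Tyria, not Tyrena; it does not apply.
Duty = $74,702.64 × 0% = $0.00.
Total = $6,050.70 + $46,708.74 + $0.00 = $52,759.44.

$52,759.44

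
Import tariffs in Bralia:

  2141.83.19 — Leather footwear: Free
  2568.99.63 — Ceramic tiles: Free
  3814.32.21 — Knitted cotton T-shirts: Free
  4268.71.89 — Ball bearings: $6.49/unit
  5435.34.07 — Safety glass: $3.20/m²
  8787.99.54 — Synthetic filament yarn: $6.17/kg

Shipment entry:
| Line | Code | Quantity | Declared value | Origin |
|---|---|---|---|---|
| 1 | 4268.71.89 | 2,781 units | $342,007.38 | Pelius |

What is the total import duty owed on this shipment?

$18,048.69

Line 1 (4268.71.89, Pelius, 2,781 units, $342,007.38):
Base rate for 4268.71.89 is $6.49/unit.
Duty = 2,781 × $6.49 = $18,048.69.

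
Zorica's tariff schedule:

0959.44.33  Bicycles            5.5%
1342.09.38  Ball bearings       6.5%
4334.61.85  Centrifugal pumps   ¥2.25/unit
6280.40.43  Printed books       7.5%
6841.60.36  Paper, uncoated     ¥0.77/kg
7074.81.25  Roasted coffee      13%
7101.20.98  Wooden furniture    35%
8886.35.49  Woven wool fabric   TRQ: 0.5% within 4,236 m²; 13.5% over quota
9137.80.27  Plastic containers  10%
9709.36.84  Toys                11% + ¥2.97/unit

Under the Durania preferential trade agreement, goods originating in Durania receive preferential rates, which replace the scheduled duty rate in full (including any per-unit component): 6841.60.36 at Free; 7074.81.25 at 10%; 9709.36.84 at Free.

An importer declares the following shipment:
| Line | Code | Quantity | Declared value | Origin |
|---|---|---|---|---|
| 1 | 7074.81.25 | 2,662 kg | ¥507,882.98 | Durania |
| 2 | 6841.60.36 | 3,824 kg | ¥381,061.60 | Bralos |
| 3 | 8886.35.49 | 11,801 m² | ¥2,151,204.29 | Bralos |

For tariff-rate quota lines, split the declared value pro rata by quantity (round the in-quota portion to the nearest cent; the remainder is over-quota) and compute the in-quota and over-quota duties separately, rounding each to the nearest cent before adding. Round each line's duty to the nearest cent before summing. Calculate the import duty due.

Line 1 (7074.81.25, Durania, 2,662 kg, ¥507,882.98):
Base rate for 7074.81.25 is 13%.
Origin Durania qualifies under the Zorica–Durania agreement and 7074.81.25 is covered: preferential rate 10% applies instead.
Duty = ¥507,882.98 × 10% = ¥50,788.30.
Line 2 (6841.60.36, Bralos, 3,824 kg, ¥381,061.60):
Base rate for 6841.60.36 is ¥0.77/kg.
6841.60.36 has an FTA preferential rate, but origin Bralos is not Durania; base rate stands.
Duty = 3,824 × ¥0.77 = ¥2,944.48.
Line 3 (8886.35.49, Bralos, 11,801 m², ¥2,151,204.29):
Code 8886.35.49 is under a tariff-rate quota (threshold 4,236 m²). In-quota: 4,236 m² at 0.5%; over-quota: 7,565 m² at 13.5%.
Pro-rata value split: in-quota = ¥2,151,204.29 × 4,236/11,801 = ¥772,180.44; over-quota = ¥2,151,204.29 − ¥772,180.44 = ¥1,379,023.85.
In-quota duty = ¥772,180.44 × 0.5% = ¥3,860.90. Over-quota duty = ¥1,379,023.85 × 13.5% = ¥186,168.22.
Line duty = ¥3,860.90 + ¥186,168.22 = ¥190,029.12.
Total = ¥50,788.30 + ¥2,944.48 + ¥190,029.12 = ¥243,761.90.

¥243,761.90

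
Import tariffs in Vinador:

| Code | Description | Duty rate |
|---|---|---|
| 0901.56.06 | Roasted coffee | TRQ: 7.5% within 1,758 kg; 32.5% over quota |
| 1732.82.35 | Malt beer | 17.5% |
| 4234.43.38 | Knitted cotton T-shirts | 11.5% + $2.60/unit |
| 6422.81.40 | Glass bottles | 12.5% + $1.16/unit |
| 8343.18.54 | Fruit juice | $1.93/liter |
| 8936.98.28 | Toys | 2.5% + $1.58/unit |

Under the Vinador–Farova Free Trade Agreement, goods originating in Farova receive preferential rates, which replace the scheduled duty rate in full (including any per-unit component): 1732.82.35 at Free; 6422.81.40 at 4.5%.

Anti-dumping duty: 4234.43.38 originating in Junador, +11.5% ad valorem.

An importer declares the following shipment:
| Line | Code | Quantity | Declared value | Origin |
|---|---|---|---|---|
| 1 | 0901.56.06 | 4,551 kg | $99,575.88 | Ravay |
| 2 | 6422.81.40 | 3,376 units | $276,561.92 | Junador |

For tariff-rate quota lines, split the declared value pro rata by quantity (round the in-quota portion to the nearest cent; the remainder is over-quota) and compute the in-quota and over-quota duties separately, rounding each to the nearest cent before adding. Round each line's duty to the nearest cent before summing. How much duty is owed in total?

$61,232.30

Line 1 (0901.56.06, Ravay, 4,551 kg, $99,575.88):
Code 0901.56.06 is under a tariff-rate quota (threshold 1,758 kg). In-quota: 1,758 kg at 7.5%; over-quota: 2,793 kg at 32.5%.
Pro-rata value split: in-quota = $99,575.88 × 1,758/4,551 = $38,465.04; over-quota = $99,575.88 − $38,465.04 = $61,110.84.
In-quota duty = $38,465.04 × 7.5% = $2,884.88. Over-quota duty = $61,110.84 × 32.5% = $19,861.02.
Line duty = $2,884.88 + $19,861.02 = $22,745.90.
Line 2 (6422.81.40, Junador, 3,376 units, $276,561.92):
Base rate for 6422.81.40 is 12.5% + $1.16/unit.
6422.81.40 has an FTA preferential rate, but origin Junador is not Farova; base rate stands.
Duty = $276,561.92 × 12.5% + 3,376 × $1.16 = $38,486.40.
Total = $22,745.90 + $38,486.40 = $61,232.30.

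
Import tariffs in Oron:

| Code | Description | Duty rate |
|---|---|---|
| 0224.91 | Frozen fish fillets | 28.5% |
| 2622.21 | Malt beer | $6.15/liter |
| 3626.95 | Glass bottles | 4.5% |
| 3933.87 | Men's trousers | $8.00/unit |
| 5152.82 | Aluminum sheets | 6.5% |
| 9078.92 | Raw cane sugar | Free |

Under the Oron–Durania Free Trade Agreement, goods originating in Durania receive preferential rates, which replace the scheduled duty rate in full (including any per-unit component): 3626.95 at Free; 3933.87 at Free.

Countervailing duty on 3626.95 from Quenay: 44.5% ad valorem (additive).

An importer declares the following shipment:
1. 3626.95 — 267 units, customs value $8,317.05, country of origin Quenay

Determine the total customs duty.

Line 1 (3626.95, Quenay, 267 units, $8,317.05):
Base rate for 3626.95 is 4.5%.
3626.95 has an FTA preferential rate, but origin Quenay is not Durania; base rate stands.
Additional duty on 3626.95 from Quenay: +44.5%. Applied ad valorem rate: 4.5% + 44.5% = 49%.
Duty = $8,317.05 × 49% = $4,075.35.

$4,075.35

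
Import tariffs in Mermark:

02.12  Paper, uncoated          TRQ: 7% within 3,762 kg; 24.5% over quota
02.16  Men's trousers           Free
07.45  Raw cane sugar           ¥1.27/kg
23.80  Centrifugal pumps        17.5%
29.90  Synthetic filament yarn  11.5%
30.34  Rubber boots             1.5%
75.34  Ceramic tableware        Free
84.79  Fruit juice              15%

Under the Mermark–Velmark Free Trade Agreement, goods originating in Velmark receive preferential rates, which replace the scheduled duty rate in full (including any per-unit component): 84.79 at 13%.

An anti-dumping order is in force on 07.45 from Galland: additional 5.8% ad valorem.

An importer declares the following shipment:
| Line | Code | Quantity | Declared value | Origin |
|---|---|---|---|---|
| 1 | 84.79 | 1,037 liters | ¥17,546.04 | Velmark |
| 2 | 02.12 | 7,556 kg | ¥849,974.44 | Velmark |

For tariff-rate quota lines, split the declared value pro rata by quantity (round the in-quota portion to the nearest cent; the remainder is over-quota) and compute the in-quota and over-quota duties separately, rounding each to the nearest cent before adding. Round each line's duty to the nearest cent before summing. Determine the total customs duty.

¥136,466.94

Line 1 (84.79, Velmark, 1,037 liters, ¥17,546.04):
Base rate for 84.79 is 15%.
Origin Velmark qualifies under the Mermark–Velmark agreement and 84.79 is covered: preferential rate 13% applies instead.
Duty = ¥17,546.04 × 13% = ¥2,280.99.
Line 2 (02.12, Velmark, 7,556 kg, ¥849,974.44):
Code 02.12 is under a tariff-rate quota (threshold 3,762 kg). In-quota: 3,762 kg at 7%; over-quota: 3,794 kg at 24.5%.
Pro-rata value split: in-quota = ¥849,974.44 × 3,762/7,556 = ¥423,187.38; over-quota = ¥849,974.44 − ¥423,187.38 = ¥426,787.06.
In-quota duty = ¥423,187.38 × 7% = ¥29,623.12. Over-quota duty = ¥426,787.06 × 24.5% = ¥104,562.83.
Line duty = ¥29,623.12 + ¥104,562.83 = ¥134,185.95.
Total = ¥2,280.99 + ¥134,185.95 = ¥136,466.94.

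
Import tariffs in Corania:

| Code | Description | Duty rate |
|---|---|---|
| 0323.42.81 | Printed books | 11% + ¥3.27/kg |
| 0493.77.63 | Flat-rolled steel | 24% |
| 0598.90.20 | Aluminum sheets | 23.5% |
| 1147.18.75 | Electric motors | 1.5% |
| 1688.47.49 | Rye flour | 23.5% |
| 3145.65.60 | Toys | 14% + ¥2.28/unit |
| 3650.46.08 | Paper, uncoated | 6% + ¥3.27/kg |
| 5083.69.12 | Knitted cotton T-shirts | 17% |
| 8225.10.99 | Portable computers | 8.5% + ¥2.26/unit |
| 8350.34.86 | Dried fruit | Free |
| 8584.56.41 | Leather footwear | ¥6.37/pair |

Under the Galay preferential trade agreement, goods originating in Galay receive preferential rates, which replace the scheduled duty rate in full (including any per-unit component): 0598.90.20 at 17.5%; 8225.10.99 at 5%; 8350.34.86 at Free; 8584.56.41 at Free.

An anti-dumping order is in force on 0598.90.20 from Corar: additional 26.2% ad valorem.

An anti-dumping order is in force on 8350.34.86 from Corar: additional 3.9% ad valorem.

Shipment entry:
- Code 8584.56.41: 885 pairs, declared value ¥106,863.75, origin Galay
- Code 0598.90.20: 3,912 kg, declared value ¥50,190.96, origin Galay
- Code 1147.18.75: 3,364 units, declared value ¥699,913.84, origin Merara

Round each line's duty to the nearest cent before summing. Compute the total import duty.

Line 1 (8584.56.41, Galay, 885 pairs, ¥106,863.75):
Base rate for 8584.56.41 is ¥6.37/pair.
Origin Galay qualifies under the Corania–Galay agreement and 8584.56.41 is covered: preferential rate Free applies instead.
Duty = ¥106,863.75 × 0% = ¥0.00.
Line 2 (0598.90.20, Galay, 3,912 kg, ¥50,190.96):
Base rate for 0598.90.20 is 23.5%.
Origin Galay qualifies under the Corania–Galay agreement and 0598.90.20 is covered: preferential rate 17.5% applies instead.
The additional-duty order on 0598.90.20 targets Corar, not Galay; it does not apply.
Duty = ¥50,190.96 × 17.5% = ¥8,783.42.
Line 3 (1147.18.75, Merara, 3,364 units, ¥699,913.84):
Base rate for 1147.18.75 is 1.5%.
Duty = ¥699,913.84 × 1.5% = ¥10,498.71.
Total = ¥0.00 + ¥8,783.42 + ¥10,498.71 = ¥19,282.13.

¥19,282.13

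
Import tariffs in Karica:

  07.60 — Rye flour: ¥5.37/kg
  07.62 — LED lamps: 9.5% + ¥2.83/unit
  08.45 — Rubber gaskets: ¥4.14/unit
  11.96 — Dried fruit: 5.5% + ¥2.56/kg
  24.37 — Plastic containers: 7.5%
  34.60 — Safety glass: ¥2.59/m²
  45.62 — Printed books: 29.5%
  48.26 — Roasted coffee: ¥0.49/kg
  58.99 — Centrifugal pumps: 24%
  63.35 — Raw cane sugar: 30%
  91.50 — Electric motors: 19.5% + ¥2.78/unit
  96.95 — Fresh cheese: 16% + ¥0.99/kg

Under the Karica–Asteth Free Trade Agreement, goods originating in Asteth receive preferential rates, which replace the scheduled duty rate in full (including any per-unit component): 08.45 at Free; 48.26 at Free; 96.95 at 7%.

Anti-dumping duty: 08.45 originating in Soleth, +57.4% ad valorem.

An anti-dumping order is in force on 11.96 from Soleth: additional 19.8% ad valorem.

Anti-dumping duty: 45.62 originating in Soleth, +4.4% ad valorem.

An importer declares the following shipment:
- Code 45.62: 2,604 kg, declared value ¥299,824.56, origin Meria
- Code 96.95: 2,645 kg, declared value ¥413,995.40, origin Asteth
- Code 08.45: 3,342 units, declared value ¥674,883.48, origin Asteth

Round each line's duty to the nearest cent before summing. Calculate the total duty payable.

Line 1 (45.62, Meria, 2,604 kg, ¥299,824.56):
Base rate for 45.62 is 29.5%.
The additional-duty order on 45.62 targets Soleth, not Meria; it does not apply.
Duty = ¥299,824.56 × 29.5% = ¥88,448.25.
Line 2 (96.95, Asteth, 2,645 kg, ¥413,995.40):
Base rate for 96.95 is 16% + ¥0.99/kg.
Origin Asteth qualifies under the Karica–Asteth agreement and 96.95 is covered: preferential rate 7% applies instead.
Duty = ¥413,995.40 × 7% = ¥28,979.68.
Line 3 (08.45, Asteth, 3,342 units, ¥674,883.48):
Base rate for 08.45 is ¥4.14/unit.
Origin Asteth qualifies under the Karica–Asteth agreement and 08.45 is covered: preferential rate Free applies instead.
The additional-duty order on 08.45 targets Soleth, not Asteth; it does not apply.
Duty = ¥674,883.48 × 0% = ¥0.00.
Total = ¥88,448.25 + ¥28,979.68 + ¥0.00 = ¥117,427.93.

¥117,427.93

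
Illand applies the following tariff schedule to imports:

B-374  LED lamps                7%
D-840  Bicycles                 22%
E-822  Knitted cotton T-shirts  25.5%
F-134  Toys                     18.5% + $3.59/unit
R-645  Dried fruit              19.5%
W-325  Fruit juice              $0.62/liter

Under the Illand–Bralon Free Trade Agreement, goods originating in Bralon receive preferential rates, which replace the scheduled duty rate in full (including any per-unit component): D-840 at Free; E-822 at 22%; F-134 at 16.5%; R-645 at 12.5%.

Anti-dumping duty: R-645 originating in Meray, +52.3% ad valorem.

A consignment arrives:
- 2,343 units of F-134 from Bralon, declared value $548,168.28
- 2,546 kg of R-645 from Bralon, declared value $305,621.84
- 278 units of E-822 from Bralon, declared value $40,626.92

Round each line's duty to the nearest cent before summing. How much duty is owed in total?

$137,588.42

Line 1 (F-134, Bralon, 2,343 units, $548,168.28):
Base rate for F-134 is 18.5% + $3.59/unit.
Origin Bralon qualifies under the Illand–Bralon agreement and F-134 is covered: preferential rate 16.5% applies instead.
Duty = $548,168.28 × 16.5% = $90,447.77.
Line 2 (R-645, Bralon, 2,546 kg, $305,621.84):
Base rate for R-645 is 19.5%.
Origin Bralon qualifies under the Illand–Bralon agreement and R-645 is covered: preferential rate 12.5% applies instead.
The additional-duty order on R-645 targets Meray, not Bralon; it does not apply.
Duty = $305,621.84 × 12.5% = $38,202.73.
Line 3 (E-822, Bralon, 278 units, $40,626.92):
Base rate for E-822 is 25.5%.
Origin Bralon qualifies under the Illand–Bralon agreement and E-822 is covered: preferential rate 22% applies instead.
Duty = $40,626.92 × 22% = $8,937.92.
Total = $90,447.77 + $38,202.73 + $8,937.92 = $137,588.42.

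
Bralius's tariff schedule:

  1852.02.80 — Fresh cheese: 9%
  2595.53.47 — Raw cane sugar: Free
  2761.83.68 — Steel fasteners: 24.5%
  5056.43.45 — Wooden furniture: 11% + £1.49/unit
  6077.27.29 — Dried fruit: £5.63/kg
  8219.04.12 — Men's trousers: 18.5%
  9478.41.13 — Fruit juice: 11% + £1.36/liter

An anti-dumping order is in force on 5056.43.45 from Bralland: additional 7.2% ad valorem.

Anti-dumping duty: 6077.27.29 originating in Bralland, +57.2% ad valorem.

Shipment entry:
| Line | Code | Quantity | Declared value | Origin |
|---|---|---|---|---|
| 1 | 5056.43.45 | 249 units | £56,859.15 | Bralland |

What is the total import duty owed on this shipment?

£10,719.38

Line 1 (5056.43.45, Bralland, 249 units, £56,859.15):
Base rate for 5056.43.45 is 11% + £1.49/unit.
Additional duty on 5056.43.45 from Bralland: +7.2%. Applied ad valorem rate: 11% + 7.2% = 18.2%.
Duty = £56,859.15 × 18.2% + 249 × £1.49 = £10,719.38.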